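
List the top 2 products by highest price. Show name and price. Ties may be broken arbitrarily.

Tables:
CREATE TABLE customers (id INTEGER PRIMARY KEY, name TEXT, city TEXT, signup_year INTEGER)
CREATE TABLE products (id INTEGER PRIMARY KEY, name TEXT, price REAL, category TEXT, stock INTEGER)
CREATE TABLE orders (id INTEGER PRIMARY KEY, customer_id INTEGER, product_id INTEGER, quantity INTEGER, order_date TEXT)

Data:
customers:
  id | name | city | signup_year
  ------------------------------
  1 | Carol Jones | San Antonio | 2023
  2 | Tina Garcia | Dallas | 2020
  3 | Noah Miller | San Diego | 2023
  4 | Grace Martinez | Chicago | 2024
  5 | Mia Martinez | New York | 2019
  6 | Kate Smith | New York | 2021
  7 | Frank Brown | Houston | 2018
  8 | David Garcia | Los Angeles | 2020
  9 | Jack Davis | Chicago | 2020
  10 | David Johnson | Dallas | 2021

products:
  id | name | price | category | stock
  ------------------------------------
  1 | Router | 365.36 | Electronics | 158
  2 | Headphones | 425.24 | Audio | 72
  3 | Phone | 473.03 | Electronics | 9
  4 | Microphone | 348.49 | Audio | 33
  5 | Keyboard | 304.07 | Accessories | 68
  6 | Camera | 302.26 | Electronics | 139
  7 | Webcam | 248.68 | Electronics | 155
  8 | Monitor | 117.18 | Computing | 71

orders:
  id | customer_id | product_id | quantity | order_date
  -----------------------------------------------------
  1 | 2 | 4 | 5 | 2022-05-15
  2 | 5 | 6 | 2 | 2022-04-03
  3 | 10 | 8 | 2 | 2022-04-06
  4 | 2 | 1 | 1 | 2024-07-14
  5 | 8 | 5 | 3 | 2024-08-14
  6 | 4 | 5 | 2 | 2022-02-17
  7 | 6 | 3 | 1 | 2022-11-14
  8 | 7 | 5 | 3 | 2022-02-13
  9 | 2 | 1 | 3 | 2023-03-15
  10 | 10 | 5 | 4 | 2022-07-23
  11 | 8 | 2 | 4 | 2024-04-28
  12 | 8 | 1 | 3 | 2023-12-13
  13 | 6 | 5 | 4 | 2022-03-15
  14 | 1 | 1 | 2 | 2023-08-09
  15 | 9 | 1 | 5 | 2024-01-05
SELECT name, price FROM products ORDER BY price DESC LIMIT 2

Execution result:
name | price
Phone | 473.03
Headphones | 425.24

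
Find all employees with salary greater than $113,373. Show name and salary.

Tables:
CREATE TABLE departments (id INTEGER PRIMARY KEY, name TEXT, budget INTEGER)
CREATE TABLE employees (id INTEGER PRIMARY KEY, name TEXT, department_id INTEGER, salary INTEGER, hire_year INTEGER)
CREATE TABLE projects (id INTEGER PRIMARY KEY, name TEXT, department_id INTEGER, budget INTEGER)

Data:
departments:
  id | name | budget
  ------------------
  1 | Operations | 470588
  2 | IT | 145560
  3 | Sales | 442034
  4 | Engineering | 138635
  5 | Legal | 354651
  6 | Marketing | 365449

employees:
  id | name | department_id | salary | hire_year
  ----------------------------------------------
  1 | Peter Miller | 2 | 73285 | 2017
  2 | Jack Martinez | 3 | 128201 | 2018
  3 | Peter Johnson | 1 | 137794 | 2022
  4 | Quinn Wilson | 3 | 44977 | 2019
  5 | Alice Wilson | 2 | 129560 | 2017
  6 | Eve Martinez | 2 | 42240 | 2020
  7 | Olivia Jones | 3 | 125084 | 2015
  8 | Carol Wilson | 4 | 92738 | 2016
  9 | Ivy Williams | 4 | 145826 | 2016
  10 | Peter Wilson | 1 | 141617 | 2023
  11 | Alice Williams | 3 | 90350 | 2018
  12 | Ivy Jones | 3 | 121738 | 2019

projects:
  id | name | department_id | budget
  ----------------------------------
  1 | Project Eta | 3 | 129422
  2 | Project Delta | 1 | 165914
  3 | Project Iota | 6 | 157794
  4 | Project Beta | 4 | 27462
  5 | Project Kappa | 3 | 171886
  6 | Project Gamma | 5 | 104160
SELECT name, salary FROM employees WHERE salary > 113373

Execution result:
name | salary
Jack Martinez | 128201
Peter Johnson | 137794
Alice Wilson | 129560
Olivia Jones | 125084
Ivy Williams | 145826
Peter Wilson | 141617
Ivy Jones | 121738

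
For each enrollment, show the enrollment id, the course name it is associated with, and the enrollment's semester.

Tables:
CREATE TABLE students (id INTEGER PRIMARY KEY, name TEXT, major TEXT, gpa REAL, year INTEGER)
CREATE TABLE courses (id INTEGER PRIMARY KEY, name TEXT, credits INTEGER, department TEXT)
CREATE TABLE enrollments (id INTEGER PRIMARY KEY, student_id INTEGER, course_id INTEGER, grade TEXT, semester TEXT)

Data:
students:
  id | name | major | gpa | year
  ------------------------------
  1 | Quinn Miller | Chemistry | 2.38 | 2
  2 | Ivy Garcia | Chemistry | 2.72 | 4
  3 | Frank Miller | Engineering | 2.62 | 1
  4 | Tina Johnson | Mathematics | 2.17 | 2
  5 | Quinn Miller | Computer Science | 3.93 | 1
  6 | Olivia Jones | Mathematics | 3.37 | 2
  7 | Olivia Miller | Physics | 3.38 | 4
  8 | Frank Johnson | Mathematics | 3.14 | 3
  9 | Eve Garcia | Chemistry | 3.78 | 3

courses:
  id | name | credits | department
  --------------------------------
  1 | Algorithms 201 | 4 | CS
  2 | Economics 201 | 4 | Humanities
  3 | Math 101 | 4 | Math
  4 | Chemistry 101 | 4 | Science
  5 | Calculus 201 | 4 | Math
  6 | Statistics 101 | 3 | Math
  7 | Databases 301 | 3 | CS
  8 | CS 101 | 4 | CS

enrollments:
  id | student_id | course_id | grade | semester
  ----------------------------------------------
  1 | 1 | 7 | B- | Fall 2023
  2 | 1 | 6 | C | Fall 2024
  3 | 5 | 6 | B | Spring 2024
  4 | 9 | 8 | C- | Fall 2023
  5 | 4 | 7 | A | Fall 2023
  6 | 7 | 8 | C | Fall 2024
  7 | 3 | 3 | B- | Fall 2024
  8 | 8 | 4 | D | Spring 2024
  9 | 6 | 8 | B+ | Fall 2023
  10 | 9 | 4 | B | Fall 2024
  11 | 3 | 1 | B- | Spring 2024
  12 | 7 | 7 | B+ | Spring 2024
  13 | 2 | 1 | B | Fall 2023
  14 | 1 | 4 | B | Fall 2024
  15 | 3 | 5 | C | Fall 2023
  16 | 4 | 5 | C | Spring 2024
SELECT c.id, p.name AS course, c.semester FROM enrollments c JOIN courses p ON c.course_id = p.id

Execution result:
id | course | semester
1 | Databases 301 | Fall 2023
2 | Statistics 101 | Fall 2024
3 | Statistics 101 | Spring 2024
4 | CS 101 | Fall 2023
5 | Databases 301 | Fall 2023
6 | CS 101 | Fall 2024
7 | Math 101 | Fall 2024
8 | Chemistry 101 | Spring 2024
9 | CS 101 | Fall 2023
10 | Chemistry 101 | Fall 2024
11 | Algorithms 201 | Spring 2024
12 | Databases 301 | Spring 2024
13 | Algorithms 201 | Fall 2023
14 | Chemistry 101 | Fall 2024
15 | Calculus 201 | Fall 2023
16 | Calculus 201 | Spring 2024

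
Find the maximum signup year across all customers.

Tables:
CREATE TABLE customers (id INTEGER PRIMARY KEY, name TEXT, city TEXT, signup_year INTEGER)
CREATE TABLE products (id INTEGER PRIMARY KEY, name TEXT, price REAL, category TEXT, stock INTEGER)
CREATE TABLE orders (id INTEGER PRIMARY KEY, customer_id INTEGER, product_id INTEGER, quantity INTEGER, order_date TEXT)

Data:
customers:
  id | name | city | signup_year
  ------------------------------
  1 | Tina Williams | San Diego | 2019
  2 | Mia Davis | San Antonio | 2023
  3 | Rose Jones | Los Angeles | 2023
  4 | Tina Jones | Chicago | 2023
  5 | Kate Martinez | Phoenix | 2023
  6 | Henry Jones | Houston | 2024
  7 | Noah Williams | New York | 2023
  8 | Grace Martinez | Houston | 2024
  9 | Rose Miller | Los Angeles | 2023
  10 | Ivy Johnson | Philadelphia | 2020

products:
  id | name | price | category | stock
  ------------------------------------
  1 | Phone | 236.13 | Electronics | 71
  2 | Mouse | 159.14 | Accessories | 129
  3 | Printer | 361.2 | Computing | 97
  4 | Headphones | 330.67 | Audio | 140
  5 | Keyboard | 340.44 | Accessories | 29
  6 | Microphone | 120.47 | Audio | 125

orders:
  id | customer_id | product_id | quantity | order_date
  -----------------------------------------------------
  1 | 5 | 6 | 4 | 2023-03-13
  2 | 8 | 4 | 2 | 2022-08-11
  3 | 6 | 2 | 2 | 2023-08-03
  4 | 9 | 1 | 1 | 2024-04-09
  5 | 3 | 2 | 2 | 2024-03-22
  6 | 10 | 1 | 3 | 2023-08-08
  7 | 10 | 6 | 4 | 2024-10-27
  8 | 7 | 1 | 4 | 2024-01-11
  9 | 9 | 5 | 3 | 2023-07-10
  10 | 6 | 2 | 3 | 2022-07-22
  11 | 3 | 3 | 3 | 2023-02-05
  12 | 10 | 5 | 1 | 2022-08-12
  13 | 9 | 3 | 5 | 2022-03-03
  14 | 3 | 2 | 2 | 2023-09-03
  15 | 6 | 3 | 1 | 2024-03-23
SELECT MAX(signup_year) FROM customers

Execution result:
2024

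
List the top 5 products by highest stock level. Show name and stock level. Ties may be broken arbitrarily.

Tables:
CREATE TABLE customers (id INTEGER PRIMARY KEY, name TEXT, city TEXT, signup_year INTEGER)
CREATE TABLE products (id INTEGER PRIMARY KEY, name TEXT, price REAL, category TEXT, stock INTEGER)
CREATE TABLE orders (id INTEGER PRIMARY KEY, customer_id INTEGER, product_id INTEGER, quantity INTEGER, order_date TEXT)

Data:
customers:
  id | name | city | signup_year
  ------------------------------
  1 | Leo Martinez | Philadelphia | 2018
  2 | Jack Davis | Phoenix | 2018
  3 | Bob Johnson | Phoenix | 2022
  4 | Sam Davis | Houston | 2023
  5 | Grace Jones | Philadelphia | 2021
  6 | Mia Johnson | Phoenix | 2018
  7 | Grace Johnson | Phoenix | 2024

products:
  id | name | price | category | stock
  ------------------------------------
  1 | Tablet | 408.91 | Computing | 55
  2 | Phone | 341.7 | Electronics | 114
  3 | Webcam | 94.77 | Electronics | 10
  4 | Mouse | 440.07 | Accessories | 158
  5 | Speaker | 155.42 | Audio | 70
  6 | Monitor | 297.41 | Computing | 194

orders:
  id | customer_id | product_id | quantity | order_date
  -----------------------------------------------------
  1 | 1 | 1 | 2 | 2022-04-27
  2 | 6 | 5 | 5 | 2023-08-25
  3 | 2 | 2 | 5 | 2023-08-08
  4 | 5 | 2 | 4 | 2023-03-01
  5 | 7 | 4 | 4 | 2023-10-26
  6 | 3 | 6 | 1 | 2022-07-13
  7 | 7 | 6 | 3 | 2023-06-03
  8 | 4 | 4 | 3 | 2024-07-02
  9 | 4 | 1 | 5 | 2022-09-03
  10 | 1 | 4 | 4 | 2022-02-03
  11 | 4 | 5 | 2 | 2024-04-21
SELECT name, stock FROM products ORDER BY stock DESC LIMIT 5

Execution result:
name | stock
Monitor | 194
Mouse | 158
Phone | 114
Speaker | 70
Tablet | 55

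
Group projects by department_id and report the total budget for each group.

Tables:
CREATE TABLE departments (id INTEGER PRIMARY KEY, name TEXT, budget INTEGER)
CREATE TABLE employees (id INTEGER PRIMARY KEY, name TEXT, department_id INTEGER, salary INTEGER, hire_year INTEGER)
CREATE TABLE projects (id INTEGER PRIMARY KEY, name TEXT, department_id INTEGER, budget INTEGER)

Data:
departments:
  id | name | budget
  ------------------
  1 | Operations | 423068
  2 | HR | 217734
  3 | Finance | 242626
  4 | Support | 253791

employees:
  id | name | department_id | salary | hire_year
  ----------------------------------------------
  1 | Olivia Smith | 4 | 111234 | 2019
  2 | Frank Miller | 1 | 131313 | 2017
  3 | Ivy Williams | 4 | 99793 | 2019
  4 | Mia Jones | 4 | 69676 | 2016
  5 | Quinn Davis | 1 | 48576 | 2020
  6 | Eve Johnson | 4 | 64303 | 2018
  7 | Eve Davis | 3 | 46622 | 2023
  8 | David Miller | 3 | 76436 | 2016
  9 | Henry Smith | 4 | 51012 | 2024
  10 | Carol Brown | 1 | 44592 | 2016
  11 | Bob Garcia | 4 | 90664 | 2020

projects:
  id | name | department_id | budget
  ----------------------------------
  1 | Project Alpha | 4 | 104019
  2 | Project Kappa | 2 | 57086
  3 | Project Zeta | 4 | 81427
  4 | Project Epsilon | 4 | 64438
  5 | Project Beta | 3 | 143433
SELECT department_id, SUM(budget) AS sum_budget FROM projects GROUP BY department_id

Execution result:
department_id | sum_budget
2 | 57086
3 | 143433
4 | 249884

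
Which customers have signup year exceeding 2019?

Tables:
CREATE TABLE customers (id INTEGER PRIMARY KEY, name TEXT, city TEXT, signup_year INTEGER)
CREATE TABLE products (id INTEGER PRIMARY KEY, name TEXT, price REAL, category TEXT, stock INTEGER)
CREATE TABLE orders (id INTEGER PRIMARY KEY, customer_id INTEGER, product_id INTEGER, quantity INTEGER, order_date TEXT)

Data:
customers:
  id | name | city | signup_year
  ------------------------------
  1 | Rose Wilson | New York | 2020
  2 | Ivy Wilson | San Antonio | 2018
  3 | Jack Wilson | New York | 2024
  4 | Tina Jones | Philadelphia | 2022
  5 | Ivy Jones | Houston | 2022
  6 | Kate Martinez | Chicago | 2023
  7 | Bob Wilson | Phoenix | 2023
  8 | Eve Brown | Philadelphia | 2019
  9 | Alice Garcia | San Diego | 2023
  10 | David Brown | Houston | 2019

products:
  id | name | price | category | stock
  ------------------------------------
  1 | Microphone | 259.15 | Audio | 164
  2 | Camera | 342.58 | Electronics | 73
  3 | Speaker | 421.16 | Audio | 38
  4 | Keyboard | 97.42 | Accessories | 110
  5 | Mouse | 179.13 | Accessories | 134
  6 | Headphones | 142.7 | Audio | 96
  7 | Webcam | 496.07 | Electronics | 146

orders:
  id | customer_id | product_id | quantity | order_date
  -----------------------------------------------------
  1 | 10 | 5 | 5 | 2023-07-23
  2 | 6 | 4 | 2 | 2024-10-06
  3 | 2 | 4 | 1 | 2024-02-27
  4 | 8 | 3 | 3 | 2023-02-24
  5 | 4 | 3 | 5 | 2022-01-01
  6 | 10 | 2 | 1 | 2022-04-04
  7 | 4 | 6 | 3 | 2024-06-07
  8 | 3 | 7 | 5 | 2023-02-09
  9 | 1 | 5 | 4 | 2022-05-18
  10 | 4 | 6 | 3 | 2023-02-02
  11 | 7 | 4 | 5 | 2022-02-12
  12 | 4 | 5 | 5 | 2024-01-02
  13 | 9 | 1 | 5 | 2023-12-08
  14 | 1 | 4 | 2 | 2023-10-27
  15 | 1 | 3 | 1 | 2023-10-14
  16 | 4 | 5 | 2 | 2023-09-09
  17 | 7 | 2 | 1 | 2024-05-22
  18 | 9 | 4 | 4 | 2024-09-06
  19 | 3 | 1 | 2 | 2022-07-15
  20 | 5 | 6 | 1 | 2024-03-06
SELECT name, signup_year FROM customers WHERE signup_year > 2019

Execution result:
name | signup_year
Rose Wilson | 2020
Jack Wilson | 2024
Tina Jones | 2022
Ivy Jones | 2022
Kate Martinez | 2023
Bob Wilson | 2023
Alice Garcia | 2023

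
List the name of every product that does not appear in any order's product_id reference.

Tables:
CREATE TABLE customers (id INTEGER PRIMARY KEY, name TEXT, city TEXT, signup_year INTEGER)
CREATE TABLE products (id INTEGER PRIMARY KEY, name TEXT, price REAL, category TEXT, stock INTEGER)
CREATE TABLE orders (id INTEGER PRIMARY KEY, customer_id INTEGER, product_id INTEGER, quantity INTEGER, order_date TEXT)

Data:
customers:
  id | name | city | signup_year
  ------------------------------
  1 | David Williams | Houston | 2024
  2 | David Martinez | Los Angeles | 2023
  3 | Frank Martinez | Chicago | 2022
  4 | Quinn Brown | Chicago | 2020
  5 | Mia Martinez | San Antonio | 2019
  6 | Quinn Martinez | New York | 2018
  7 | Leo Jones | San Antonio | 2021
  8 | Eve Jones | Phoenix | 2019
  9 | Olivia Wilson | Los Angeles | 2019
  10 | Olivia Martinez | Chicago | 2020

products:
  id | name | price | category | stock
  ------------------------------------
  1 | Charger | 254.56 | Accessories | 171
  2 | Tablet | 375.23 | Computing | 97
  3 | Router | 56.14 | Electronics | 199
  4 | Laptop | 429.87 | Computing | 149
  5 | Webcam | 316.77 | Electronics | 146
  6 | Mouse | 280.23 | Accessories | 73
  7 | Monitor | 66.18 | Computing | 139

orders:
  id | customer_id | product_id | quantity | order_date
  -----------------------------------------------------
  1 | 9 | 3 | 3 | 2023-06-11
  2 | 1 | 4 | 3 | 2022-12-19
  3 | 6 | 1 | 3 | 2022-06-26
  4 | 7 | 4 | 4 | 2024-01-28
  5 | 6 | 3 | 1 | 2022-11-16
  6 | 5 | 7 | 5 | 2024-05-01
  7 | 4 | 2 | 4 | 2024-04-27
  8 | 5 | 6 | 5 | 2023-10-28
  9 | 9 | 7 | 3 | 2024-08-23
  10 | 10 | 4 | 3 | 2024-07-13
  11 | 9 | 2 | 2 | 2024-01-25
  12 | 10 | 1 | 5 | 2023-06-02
SELECT p.name FROM products p LEFT JOIN orders c ON c.product_id = p.id WHERE c.id IS NULL

Execution result:
Webcam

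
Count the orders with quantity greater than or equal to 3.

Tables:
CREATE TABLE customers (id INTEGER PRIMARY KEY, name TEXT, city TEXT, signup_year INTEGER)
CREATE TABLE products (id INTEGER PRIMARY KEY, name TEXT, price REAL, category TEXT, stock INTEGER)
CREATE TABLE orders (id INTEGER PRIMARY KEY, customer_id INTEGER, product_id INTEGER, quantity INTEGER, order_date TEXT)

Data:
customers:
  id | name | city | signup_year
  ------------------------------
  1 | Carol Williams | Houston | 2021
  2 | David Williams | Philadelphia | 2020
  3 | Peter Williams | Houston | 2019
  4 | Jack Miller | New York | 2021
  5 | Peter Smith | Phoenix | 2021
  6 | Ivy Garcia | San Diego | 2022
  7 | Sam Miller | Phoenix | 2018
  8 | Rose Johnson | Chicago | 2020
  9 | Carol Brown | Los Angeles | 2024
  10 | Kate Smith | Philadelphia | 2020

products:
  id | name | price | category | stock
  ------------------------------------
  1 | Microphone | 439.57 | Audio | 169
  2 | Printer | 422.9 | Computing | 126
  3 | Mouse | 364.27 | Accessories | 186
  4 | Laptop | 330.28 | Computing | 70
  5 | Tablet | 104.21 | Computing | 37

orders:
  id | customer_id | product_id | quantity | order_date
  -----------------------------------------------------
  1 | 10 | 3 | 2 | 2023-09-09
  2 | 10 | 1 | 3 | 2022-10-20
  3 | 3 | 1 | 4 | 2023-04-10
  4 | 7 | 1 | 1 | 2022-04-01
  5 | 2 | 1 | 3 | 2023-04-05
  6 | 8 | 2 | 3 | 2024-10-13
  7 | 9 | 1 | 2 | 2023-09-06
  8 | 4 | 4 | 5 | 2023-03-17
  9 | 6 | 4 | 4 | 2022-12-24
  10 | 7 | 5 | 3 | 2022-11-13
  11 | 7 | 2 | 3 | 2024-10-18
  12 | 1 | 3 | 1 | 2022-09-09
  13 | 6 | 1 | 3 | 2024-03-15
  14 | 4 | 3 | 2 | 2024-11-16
SELECT COUNT(*) FROM orders WHERE quantity >= 3

Execution result:
9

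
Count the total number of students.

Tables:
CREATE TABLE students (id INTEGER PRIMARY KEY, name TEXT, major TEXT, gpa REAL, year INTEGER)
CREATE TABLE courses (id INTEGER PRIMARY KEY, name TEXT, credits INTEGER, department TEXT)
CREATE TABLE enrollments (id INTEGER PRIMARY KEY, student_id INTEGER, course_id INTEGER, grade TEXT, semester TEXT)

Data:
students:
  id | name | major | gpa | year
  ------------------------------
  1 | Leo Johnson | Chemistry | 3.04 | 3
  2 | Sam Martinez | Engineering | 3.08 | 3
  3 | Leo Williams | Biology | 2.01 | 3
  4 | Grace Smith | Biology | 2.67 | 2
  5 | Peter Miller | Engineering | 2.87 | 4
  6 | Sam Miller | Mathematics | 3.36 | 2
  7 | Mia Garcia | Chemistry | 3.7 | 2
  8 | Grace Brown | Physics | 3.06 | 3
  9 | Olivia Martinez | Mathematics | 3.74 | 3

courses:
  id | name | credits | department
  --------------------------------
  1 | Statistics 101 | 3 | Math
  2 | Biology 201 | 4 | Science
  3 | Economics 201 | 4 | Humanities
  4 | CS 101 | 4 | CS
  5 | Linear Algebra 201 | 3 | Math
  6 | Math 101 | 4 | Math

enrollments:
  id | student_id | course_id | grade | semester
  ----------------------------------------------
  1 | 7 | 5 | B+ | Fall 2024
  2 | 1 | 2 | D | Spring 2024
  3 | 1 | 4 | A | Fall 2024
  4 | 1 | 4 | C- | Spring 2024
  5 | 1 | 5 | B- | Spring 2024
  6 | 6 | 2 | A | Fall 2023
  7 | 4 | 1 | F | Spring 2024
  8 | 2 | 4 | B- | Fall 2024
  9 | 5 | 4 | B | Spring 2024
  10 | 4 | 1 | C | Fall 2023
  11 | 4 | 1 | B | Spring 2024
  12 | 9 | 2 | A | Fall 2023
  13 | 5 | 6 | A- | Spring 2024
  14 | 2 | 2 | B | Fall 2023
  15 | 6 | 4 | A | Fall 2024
SELECT COUNT(*) FROM students

Execution result:
9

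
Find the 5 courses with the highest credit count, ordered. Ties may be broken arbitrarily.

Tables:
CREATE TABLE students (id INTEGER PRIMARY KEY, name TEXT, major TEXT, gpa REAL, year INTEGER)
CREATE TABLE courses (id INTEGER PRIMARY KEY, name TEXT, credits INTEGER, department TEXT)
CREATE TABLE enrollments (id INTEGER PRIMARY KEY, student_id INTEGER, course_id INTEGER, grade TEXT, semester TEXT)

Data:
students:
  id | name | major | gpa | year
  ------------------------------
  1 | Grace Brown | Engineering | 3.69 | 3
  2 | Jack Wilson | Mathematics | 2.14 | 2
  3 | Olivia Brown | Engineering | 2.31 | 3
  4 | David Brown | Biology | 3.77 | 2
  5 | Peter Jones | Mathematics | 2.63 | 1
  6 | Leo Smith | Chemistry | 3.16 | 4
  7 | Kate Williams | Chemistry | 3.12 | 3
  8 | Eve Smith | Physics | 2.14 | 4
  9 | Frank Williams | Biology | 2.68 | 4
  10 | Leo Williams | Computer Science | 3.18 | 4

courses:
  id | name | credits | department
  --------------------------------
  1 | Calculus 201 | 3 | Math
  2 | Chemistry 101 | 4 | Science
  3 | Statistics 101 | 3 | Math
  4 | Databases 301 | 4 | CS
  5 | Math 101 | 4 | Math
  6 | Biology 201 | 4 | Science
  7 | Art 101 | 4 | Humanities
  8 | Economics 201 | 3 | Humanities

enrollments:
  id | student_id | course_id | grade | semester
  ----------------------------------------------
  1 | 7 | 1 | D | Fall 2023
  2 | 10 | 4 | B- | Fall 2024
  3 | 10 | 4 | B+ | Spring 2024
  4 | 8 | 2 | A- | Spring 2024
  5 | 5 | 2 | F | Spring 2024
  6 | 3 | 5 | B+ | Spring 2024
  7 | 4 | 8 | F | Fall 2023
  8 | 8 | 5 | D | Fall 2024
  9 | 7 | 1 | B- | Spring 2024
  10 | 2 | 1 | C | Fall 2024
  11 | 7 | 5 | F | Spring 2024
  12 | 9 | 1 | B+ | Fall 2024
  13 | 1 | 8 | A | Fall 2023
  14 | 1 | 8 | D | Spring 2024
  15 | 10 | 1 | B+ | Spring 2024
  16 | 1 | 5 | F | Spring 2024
SELECT name, credits FROM courses ORDER BY credits DESC LIMIT 5

Execution result:
name | credits
Chemistry 101 | 4
Databases 301 | 4
Math 101 | 4
Biology 201 | 4
Art 101 | 4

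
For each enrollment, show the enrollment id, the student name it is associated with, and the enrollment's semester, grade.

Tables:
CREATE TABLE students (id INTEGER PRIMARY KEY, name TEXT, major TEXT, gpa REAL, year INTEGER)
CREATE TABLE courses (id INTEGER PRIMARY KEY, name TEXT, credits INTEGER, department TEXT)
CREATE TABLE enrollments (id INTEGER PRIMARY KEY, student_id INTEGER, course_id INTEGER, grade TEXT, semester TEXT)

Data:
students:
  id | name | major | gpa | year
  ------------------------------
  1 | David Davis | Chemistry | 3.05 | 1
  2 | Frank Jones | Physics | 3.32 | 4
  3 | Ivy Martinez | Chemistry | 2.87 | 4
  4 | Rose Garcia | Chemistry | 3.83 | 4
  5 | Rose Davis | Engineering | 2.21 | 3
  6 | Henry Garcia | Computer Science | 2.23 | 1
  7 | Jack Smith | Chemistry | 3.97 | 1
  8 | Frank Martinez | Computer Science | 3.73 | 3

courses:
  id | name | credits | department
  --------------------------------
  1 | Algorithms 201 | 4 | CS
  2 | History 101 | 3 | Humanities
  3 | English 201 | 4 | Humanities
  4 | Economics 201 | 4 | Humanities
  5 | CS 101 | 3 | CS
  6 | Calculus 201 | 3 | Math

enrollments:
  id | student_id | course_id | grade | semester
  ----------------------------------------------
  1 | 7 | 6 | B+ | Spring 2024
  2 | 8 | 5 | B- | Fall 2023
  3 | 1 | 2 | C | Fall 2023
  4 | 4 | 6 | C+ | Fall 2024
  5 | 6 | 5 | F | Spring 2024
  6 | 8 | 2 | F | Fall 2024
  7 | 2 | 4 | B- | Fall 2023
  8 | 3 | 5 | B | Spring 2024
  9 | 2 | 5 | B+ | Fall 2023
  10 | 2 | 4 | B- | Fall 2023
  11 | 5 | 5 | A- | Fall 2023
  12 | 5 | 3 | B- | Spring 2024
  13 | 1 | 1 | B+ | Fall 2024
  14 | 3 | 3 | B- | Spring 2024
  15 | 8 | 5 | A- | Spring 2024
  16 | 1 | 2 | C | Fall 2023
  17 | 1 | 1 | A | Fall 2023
SELECT c.id, p.name AS student, c.semester, c.grade FROM enrollments c JOIN students p ON c.student_id = p.id

Execution result:
id | student | semester | grade
1 | Jack Smith | Spring 2024 | B+
2 | Frank Martinez | Fall 2023 | B-
3 | David Davis | Fall 2023 | C
4 | Rose Garcia | Fall 2024 | C+
5 | Henry Garcia | Spring 2024 | F
6 | Frank Martinez | Fall 2024 | F
7 | Frank Jones | Fall 2023 | B-
8 | Ivy Martinez | Spring 2024 | B
9 | Frank Jones | Fall 2023 | B+
10 | Frank Jones | Fall 2023 | B-
11 | Rose Davis | Fall 2023 | A-
12 | Rose Davis | Spring 2024 | B-
13 | David Davis | Fall 2024 | B+
14 | Ivy Martinez | Spring 2024 | B-
15 | Frank Martinez | Spring 2024 | A-
16 | David Davis | Fall 2023 | C
17 | David Davis | Fall 2023 | A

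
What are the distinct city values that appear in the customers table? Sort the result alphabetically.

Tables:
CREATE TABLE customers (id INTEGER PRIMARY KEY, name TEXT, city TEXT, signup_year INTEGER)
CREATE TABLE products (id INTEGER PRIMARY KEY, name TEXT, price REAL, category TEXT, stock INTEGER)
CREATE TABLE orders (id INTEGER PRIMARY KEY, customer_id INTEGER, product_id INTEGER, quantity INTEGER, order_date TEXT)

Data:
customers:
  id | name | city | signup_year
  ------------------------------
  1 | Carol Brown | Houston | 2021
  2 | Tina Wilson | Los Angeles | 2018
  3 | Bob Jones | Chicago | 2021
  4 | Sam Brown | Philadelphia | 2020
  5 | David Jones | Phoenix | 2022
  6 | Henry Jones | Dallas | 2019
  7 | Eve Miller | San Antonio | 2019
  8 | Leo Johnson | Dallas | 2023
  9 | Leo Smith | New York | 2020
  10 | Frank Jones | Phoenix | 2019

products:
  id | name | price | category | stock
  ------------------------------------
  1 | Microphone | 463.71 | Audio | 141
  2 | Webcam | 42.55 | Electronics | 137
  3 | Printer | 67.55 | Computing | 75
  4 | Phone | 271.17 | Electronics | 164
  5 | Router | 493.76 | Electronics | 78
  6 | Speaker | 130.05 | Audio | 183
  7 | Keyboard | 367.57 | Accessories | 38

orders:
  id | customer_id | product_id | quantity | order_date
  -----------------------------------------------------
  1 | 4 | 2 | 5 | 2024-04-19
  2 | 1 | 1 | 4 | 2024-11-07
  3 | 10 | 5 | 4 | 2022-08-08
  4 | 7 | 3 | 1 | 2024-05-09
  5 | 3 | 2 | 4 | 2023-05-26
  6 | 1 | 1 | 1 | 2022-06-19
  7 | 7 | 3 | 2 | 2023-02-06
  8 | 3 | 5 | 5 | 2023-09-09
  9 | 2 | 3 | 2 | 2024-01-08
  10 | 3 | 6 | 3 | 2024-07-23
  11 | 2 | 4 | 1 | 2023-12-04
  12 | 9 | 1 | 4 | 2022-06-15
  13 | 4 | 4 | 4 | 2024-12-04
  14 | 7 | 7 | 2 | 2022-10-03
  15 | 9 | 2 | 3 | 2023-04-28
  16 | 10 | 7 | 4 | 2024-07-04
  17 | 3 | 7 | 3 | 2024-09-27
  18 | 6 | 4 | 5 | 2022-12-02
SELECT DISTINCT city FROM customers ORDER BY city

Execution result:
city
Chicago
Dallas
Houston
Los Angeles
New York
Philadelphia
Phoenix
San Antonio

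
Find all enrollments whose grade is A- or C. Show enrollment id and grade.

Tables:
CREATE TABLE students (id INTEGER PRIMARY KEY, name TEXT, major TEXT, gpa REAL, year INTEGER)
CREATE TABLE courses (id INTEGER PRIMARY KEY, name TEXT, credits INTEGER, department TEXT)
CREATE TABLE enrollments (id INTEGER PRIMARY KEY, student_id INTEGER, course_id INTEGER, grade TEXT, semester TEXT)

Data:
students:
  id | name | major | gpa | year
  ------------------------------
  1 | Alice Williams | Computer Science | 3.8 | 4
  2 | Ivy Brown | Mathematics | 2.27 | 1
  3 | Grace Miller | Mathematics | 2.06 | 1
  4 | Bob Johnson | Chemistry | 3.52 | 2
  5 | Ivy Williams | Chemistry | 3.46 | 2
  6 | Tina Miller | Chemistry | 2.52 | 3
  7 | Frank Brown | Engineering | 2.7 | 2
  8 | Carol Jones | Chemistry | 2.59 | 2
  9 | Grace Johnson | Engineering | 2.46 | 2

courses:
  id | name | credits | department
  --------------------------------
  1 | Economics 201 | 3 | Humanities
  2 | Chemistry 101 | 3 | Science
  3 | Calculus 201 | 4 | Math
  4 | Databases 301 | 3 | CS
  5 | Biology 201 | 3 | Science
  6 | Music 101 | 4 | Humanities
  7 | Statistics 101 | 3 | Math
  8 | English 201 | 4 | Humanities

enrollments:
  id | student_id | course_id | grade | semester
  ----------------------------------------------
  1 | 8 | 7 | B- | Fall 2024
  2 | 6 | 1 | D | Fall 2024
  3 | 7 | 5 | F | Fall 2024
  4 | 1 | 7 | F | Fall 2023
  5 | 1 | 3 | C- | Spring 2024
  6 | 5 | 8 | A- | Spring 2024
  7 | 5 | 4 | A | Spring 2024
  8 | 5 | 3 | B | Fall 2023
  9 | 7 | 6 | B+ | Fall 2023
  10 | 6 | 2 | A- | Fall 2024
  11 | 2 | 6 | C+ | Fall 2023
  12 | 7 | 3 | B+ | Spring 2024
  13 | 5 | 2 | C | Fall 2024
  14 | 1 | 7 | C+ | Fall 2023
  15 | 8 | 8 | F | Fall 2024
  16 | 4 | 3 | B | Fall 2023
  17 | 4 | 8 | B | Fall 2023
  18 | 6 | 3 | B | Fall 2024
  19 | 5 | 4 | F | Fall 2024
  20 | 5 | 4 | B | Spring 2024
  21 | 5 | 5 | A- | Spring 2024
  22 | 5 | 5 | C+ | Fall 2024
SELECT id, grade FROM enrollments WHERE grade IN ('A-', 'C')

Execution result:
id | grade
6 | A-
10 | A-
13 | C
21 | A-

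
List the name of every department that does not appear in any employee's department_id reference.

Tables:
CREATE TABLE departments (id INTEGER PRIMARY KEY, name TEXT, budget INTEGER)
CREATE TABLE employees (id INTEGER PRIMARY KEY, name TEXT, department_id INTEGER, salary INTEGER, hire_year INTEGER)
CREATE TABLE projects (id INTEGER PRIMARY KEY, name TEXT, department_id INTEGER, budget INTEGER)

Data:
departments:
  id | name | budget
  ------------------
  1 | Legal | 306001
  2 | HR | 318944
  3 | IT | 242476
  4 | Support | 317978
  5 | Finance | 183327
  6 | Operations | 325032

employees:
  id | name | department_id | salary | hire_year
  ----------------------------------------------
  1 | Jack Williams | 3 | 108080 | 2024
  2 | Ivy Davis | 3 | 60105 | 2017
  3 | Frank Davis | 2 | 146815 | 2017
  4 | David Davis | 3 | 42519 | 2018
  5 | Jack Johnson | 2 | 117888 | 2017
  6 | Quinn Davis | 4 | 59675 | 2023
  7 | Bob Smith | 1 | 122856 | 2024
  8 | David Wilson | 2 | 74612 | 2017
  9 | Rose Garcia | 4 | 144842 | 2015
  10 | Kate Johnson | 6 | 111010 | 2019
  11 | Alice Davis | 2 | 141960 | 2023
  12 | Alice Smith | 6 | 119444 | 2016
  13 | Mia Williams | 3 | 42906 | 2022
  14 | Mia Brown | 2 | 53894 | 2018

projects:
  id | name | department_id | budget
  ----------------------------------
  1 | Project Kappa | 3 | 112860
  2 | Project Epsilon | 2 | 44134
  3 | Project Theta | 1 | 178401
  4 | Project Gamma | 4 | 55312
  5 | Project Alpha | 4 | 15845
SELECT p.name FROM departments p LEFT JOIN employees c ON c.department_id = p.id WHERE c.id IS NULL

Execution result:
Finance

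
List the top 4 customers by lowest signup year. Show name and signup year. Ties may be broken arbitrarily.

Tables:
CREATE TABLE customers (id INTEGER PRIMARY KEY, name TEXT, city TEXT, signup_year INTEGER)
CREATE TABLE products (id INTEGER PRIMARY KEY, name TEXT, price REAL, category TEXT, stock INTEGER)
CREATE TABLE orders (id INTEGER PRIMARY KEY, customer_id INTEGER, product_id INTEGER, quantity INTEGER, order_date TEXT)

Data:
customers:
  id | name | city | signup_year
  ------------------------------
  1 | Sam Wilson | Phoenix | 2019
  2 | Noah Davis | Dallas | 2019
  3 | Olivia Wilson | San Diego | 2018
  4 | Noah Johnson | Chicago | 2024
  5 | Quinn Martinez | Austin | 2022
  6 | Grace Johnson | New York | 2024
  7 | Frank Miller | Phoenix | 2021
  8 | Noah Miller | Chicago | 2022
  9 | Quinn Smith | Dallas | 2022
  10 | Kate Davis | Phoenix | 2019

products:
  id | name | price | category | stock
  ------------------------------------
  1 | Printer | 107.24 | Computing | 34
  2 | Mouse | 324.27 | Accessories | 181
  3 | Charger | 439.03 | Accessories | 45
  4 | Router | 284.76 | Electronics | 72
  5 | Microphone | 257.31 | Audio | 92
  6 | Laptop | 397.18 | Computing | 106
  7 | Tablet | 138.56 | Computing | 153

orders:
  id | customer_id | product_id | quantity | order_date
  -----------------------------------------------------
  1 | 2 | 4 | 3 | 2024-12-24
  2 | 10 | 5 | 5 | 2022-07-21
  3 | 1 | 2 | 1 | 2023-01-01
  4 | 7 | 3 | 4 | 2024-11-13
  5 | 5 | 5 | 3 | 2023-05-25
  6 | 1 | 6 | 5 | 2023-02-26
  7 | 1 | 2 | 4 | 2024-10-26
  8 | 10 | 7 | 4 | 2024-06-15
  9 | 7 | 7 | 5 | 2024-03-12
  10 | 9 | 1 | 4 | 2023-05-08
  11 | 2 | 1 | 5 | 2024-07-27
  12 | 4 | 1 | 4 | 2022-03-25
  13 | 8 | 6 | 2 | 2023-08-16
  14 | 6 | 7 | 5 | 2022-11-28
SELECT name, signup_year FROM customers ORDER BY signup_year ASC LIMIT 4

Execution result:
name | signup_year
Olivia Wilson | 2018
Sam Wilson | 2019
Noah Davis | 2019
Kate Davis | 2019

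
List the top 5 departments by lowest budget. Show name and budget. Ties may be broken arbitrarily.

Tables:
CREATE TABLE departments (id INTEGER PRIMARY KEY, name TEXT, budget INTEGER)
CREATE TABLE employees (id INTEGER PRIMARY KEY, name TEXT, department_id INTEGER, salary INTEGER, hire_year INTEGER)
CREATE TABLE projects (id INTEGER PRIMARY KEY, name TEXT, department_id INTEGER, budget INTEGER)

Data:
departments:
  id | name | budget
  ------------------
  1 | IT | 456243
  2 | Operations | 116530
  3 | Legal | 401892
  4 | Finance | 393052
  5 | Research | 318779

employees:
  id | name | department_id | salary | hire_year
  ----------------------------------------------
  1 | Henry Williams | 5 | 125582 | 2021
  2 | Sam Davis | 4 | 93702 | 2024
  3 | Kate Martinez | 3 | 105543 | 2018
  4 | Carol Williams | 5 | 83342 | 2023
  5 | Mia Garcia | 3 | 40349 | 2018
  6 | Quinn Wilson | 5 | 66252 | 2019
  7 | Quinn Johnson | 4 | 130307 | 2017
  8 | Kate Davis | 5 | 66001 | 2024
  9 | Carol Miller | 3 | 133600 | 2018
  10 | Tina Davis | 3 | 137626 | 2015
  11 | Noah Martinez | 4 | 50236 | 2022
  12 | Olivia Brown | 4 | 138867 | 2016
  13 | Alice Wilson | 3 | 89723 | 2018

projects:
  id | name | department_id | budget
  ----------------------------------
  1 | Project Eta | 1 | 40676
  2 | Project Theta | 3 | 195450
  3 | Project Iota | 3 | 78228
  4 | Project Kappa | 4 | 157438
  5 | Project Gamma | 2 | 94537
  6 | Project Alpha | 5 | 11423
SELECT name, budget FROM departments ORDER BY budget ASC LIMIT 5

Execution result:
name | budget
Operations | 116530
Research | 318779
Finance | 393052
Legal | 401892
IT | 456243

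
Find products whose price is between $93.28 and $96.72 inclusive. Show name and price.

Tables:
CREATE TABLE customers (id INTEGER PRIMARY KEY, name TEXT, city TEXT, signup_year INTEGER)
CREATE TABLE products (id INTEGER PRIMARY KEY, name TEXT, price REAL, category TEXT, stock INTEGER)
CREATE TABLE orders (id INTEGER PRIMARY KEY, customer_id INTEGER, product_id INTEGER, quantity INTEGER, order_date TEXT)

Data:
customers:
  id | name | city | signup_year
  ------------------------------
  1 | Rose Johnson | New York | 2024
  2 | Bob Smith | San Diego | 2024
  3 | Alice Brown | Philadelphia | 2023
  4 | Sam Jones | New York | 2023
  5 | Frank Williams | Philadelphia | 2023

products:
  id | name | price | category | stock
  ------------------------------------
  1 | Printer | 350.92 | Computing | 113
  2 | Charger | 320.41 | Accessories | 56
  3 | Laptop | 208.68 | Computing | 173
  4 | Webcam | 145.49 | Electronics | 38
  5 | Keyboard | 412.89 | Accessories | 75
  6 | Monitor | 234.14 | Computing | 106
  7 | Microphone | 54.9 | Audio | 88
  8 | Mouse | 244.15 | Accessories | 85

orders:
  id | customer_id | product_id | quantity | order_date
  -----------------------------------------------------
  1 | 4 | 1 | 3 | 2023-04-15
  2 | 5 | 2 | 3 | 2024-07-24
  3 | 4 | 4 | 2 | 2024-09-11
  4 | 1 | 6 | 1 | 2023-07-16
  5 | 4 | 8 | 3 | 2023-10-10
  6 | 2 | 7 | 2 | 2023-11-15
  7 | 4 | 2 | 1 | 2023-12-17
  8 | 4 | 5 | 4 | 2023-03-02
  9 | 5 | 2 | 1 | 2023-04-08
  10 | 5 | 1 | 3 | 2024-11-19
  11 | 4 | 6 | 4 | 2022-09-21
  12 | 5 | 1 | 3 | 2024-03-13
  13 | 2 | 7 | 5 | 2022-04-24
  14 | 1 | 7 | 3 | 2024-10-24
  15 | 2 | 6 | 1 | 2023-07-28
SELECT name, price FROM products WHERE price BETWEEN 93.28 AND 96.72

Execution result:
(no rows)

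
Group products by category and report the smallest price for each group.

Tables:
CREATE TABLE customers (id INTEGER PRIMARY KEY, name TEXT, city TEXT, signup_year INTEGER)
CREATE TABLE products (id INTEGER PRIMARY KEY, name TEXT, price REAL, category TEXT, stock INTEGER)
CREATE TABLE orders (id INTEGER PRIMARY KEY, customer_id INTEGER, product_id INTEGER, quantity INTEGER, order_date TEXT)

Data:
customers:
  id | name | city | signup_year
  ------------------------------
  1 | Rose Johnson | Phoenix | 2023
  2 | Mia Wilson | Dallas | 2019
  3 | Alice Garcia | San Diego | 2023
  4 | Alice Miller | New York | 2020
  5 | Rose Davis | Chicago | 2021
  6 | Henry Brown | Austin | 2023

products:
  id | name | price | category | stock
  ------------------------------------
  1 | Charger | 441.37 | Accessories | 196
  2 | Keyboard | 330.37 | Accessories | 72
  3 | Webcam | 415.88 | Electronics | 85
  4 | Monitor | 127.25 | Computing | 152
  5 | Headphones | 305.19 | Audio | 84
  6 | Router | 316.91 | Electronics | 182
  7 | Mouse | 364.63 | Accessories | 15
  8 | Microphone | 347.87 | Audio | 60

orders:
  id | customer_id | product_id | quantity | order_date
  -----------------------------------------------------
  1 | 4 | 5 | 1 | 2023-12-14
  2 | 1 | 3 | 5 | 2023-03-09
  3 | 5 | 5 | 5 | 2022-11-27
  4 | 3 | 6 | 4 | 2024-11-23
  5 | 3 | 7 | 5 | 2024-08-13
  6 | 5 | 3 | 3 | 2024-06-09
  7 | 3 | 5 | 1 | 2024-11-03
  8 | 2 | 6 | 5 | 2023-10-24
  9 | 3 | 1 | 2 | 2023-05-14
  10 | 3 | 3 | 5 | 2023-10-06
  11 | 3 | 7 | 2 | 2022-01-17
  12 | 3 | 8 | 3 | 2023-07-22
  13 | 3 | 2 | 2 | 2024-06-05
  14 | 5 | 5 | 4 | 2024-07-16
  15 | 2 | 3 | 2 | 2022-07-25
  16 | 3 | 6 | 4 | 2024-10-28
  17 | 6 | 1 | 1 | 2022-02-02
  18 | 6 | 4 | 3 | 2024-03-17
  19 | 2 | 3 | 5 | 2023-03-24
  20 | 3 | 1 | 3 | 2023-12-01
SELECT category, MIN(price) AS min_price FROM products GROUP BY category

Execution result:
category | min_price
Accessories | 330.37
Audio | 305.19
Computing | 127.25
Electronics | 316.91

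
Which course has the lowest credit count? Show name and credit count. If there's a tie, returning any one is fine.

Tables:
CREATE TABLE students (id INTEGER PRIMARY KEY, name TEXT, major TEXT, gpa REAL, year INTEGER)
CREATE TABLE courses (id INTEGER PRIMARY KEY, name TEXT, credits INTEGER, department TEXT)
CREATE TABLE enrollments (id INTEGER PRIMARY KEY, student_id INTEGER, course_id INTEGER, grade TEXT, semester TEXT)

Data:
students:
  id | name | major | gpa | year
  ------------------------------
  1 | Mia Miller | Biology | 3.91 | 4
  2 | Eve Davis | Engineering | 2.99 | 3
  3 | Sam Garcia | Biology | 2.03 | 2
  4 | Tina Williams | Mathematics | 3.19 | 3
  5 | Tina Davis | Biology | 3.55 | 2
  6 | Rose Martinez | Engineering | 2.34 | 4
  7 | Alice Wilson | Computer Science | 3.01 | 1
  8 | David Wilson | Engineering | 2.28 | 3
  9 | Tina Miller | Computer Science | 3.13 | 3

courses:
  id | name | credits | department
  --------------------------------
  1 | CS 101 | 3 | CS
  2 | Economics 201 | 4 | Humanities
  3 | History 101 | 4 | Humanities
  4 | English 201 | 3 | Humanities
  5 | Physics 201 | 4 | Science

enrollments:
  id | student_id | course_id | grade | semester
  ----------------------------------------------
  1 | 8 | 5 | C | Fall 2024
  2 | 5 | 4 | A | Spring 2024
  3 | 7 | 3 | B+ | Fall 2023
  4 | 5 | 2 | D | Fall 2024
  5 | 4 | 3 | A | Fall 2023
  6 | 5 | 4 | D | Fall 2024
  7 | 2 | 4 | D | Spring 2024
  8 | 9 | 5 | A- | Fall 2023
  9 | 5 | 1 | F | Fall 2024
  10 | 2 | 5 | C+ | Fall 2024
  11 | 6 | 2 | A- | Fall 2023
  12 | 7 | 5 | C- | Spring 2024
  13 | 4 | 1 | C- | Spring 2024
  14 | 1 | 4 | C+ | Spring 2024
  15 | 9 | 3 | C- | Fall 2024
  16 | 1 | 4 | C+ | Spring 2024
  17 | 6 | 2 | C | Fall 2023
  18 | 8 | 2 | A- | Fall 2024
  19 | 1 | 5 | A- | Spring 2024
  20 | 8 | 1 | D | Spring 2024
SELECT name, credits FROM courses ORDER BY credits ASC LIMIT 1

Execution result:
name | credits
CS 101 | 3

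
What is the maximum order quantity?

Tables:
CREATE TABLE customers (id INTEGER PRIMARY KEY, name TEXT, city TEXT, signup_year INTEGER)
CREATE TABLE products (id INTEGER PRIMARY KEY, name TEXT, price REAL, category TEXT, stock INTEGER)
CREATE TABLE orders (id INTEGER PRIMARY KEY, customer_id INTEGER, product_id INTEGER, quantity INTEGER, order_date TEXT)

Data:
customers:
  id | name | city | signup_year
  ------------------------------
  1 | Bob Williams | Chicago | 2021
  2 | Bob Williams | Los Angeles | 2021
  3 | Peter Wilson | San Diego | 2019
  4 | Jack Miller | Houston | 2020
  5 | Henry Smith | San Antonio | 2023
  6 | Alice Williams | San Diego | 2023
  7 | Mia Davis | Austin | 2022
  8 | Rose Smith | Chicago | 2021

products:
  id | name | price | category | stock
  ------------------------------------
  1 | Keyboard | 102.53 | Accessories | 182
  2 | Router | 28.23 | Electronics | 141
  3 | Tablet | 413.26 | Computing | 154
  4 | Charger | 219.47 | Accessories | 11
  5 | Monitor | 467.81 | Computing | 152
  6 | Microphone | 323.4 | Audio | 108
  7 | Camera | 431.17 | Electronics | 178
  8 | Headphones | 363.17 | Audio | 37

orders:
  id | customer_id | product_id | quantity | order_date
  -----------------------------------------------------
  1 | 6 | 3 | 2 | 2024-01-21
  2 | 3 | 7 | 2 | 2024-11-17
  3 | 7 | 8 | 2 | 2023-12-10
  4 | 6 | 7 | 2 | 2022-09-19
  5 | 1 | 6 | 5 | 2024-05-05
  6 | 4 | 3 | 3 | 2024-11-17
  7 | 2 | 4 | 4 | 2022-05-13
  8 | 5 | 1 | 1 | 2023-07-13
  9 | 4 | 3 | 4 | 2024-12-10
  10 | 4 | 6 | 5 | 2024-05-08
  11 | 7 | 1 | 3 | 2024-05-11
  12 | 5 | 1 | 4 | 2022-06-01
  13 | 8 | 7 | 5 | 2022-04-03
SELECT MAX(quantity) FROM orders

Execution result:
5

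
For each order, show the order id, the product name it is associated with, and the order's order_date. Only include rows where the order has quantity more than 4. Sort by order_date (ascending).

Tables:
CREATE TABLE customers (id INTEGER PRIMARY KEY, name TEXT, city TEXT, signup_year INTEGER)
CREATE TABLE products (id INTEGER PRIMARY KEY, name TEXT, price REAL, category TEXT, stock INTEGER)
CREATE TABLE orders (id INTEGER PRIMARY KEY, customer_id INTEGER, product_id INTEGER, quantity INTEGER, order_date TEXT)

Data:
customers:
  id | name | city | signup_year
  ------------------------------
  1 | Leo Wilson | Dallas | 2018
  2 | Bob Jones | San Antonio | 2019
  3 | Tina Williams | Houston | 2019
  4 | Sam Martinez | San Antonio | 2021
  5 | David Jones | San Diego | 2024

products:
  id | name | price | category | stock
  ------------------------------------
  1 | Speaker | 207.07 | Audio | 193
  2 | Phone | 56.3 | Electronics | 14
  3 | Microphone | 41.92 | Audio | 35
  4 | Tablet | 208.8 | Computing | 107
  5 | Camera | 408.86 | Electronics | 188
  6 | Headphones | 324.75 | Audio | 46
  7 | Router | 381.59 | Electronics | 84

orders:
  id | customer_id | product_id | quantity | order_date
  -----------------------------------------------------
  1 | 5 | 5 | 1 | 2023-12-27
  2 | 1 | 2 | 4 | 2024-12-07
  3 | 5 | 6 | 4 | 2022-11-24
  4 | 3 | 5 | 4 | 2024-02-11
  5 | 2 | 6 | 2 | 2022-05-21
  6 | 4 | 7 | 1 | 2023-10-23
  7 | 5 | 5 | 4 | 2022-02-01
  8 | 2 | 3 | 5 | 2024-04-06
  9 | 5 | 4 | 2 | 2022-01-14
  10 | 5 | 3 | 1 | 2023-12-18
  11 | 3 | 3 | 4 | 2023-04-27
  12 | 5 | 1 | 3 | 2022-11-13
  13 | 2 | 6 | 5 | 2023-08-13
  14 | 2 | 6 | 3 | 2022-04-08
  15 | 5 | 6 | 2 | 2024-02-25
SELECT c.id, p.name AS product, c.order_date FROM orders c JOIN products p ON c.product_id = p.id WHERE c.quantity > 4 ORDER BY c.order_date ASC

Execution result:
id | product | order_date
13 | Headphones | 2023-08-13
8 | Microphone | 2024-04-06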